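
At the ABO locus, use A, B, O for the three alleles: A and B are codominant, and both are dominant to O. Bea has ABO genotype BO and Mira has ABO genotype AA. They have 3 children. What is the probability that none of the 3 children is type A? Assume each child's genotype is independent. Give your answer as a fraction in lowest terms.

ABO cross BO × AA → 1/2 A, 1/2 AB.
So P(type A) = 1/2 per child.
P(not type A) = 1/2 for one child; (1/2)^3 = 1/8.

1/8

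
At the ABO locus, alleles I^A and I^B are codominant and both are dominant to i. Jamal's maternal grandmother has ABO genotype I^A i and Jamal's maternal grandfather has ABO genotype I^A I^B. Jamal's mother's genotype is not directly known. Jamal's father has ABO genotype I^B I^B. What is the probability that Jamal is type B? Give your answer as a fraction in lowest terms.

Jamal's mother's ABO genotype from I^A i × I^A I^B: 1/4 I^A I^A, 1/4 I^A I^B, 1/4 I^A i, 1/4 I^B i.
Crossing each possibility with the father I^B I^B and summing P(type B): 1/4·0 + 1/4·1/2 + 1/4·1/2 + 1/4·1 = 1/2.

1/2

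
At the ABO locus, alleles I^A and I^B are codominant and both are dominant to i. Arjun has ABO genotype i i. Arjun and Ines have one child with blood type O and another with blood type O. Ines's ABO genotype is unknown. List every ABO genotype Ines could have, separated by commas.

I^A i, I^B i, i i

For each candidate genotype of Ines, check whether crossing it with i i can produce every observed child phenotype.
  I^A I^A → possible child types {A} ✗
  I^A I^B → possible child types {A, B} ✗
  I^A i → possible child types {O, A} ✓
  I^B I^B → possible child types {B} ✗
  I^B i → possible child types {O, B} ✓
  i i → possible child types {O} ✓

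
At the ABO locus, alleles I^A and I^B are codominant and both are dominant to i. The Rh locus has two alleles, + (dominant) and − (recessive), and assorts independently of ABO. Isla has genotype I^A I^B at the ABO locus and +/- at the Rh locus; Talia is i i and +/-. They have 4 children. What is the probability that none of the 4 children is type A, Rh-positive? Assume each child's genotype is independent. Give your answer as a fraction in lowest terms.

ABO cross I^A I^B × i i → 1/2 A, 1/2 B.
Rh cross +/- × +/- → 3/4 Rh+, 1/4 Rh-; so P(type A, Rh-positive) = 1/2 × 3/4 = 3/8 per child.
P(not type A, Rh-positive) = 5/8 for one child; (5/8)^4 = 625/4096.

625/4096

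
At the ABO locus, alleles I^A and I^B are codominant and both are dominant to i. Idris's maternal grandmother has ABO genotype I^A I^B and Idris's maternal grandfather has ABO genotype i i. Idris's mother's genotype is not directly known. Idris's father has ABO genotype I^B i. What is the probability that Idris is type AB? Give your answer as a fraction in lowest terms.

Idris's mother's ABO genotype from I^A I^B × i i: 1/2 I^A i, 1/2 I^B i.
Crossing each possibility with the father I^B i and summing P(type AB): 1/2·1/4 + 1/2·0 = 1/8.

1/8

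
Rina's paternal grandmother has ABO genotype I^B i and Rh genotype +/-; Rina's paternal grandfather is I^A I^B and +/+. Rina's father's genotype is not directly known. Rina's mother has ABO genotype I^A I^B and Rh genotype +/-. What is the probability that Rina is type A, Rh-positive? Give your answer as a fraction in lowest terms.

7/32

Rina's father's ABO genotype from I^B i × I^A I^B: 1/4 I^A I^B, 1/4 I^A i, 1/4 I^B I^B, 1/4 I^B i.
Crossing each possibility with the mother I^A I^B and summing P(type A): 1/4·1/4 + 1/4·1/2 + 1/4·0 + 1/4·1/4 = 1/4.
Similarly for Rh via the father's Rh distribution: P(Rh+) = 7/8.
Independent loci: 1/4 × 7/8 = 7/32.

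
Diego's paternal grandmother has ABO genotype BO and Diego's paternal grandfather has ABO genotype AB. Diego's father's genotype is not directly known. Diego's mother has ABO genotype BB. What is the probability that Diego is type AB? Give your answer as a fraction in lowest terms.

1/4

Diego's father's ABO genotype from BO × AB: 1/4 AB, 1/4 AO, 1/4 BB, 1/4 BO.
Crossing each possibility with the mother BB and summing P(type AB): 1/4·1/2 + 1/4·1/2 + 1/4·0 + 1/4·0 = 1/4.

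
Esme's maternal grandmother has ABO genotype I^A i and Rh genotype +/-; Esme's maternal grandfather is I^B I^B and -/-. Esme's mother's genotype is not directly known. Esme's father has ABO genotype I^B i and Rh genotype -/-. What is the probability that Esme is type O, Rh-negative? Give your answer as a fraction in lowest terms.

Esme's mother's ABO genotype from I^A i × I^B I^B: 1/2 I^A I^B, 1/2 I^B i.
Crossing each possibility with the father I^B i and summing P(type O): 1/2·0 + 1/2·1/4 = 1/8.
Similarly for Rh via the mother's Rh distribution: P(Rh-) = 3/4.
Independent loci: 1/8 × 3/4 = 3/32.

3/32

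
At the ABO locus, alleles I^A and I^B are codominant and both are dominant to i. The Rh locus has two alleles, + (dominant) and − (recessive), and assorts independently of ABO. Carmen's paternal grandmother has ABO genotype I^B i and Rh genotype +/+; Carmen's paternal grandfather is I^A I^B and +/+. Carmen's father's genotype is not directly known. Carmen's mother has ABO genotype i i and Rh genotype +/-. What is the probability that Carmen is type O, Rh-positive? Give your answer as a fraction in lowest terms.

1/4

Carmen's father's ABO genotype from I^B i × I^A I^B: 1/4 I^A I^B, 1/4 I^A i, 1/4 I^B I^B, 1/4 I^B i.
Crossing each possibility with the mother i i and summing P(type O): 1/4·0 + 1/4·1/2 + 1/4·0 + 1/4·1/2 = 1/4.
Similarly for Rh via the father's Rh distribution: P(Rh+) = 1.
Independent loci: 1/4 × 1 = 1/4.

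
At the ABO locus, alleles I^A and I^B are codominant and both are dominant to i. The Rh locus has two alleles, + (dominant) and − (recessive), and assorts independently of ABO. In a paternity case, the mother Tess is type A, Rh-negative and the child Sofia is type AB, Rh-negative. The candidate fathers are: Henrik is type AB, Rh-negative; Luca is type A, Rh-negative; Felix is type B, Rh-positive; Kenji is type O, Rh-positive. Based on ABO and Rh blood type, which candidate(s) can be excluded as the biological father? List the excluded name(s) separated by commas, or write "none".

A candidate is excluded only if no genotype consistent with his phenotype could produce a type AB, Rh-negative child with a type A, Rh-negative mother.
Luca (type A, Rh-): no genotype consistent with that phenotype can produce a type-AB Rh- child with a type-A mother.
Kenji (type O, Rh+): no genotype consistent with that phenotype can produce a type-AB Rh- child with a type-A mother.

Luca, Kenji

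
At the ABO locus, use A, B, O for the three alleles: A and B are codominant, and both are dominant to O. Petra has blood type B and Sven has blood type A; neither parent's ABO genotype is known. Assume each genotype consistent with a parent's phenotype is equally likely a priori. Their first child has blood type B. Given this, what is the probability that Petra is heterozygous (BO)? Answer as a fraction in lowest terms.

Possible genotypes: Petra ∈ {BB, BO}; Sven ∈ {AA, AO}.
Weight each parental genotype pair by prior × P(type-B child):
  BB × AO: posterior weight 2/3.
  BO × AO: posterior weight 1/3.
Sum the posterior weight over pairs where Petra is BO: 1/3.

1/3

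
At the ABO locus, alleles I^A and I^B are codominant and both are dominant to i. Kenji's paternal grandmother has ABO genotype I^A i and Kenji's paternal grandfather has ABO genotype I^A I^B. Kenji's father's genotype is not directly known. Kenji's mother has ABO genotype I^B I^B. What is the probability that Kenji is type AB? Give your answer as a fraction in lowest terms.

Kenji's father's ABO genotype from I^A i × I^A I^B: 1/4 I^A I^A, 1/4 I^A I^B, 1/4 I^A i, 1/4 I^B i.
Crossing each possibility with the mother I^B I^B and summing P(type AB): 1/4·1 + 1/4·1/2 + 1/4·1/2 + 1/4·0 = 1/2.

1/2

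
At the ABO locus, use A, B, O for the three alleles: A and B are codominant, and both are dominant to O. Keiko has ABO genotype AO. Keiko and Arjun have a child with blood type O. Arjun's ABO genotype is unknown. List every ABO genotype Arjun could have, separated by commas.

For each candidate genotype of Arjun, check whether crossing it with AO can produce every observed child phenotype.
  AA → possible child types {A} ✗
  AB → possible child types {A, B, AB} ✗
  AO → possible child types {O, A} ✓
  BB → possible child types {B, AB} ✗
  BO → possible child types {O, A, B, AB} ✓
  OO → possible child types {O, A} ✓

AO, BO, OO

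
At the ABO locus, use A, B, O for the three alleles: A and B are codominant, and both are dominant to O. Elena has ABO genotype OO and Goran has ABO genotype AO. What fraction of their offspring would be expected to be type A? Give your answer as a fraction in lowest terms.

1/2

ABO cross OO × AO → offspring phenotypes: 1/2 O, 1/2 A.
So P(type A) = 1/2.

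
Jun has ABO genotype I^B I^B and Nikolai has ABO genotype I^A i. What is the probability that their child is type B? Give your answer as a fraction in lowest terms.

ABO cross I^B I^B × I^A i → offspring phenotypes: 1/2 B, 1/2 AB.
So P(type B) = 1/2.

1/2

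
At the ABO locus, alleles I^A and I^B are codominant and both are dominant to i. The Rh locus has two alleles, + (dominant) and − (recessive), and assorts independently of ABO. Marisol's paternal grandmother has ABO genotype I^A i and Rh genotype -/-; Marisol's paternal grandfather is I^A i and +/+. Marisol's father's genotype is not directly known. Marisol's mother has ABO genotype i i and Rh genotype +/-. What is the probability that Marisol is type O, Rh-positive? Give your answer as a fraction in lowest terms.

Marisol's father's ABO genotype from I^A i × I^A i: 1/4 I^A I^A, 1/2 I^A i, 1/4 i i.
Crossing each possibility with the mother i i and summing P(type O): 1/4·0 + 1/2·1/2 + 1/4·1 = 1/2.
Similarly for Rh via the father's Rh distribution: P(Rh+) = 3/4.
Independent loci: 1/2 × 3/4 = 3/8.

3/8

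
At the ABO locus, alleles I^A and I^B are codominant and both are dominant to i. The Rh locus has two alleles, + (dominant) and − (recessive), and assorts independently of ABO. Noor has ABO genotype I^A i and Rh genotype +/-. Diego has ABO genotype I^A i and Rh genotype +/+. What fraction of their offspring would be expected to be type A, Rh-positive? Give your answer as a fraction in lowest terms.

ABO cross I^A i × I^A i → offspring phenotypes: 1/4 O, 3/4 A.
Rh cross +/- × +/+ → 1 Rh+.
Independent loci: P(type A, Rh-positive) = 3/4 × 1 = 3/4.

3/4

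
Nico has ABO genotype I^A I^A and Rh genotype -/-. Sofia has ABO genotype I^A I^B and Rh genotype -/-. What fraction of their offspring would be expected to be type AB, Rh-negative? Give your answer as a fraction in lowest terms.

ABO cross I^A I^A × I^A I^B → offspring phenotypes: 1/2 A, 1/2 AB.
Rh cross -/- × -/- → 1 Rh-.
Independent loci: P(type AB, Rh-negative) = 1/2 × 1 = 1/2.

1/2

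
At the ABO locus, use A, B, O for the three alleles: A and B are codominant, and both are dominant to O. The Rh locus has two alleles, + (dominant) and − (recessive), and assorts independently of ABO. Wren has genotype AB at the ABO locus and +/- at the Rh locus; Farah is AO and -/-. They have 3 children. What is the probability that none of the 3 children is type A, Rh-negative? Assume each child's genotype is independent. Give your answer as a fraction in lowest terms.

27/64

ABO cross AB × AO → 1/2 A, 1/4 B, 1/4 AB.
Rh cross +/- × -/- → 1/2 Rh+, 1/2 Rh-; so P(type A, Rh-negative) = 1/2 × 1/2 = 1/4 per child.
P(not type A, Rh-negative) = 3/4 for one child; (3/4)^3 = 27/64.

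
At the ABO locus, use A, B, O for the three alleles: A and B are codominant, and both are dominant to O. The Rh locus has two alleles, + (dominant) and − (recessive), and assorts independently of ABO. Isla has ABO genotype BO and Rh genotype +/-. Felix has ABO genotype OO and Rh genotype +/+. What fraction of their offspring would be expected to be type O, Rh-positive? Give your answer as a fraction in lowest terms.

1/2

ABO cross BO × OO → offspring phenotypes: 1/2 O, 1/2 B.
Rh cross +/- × +/+ → 1 Rh+.
Independent loci: P(type O, Rh-positive) = 1/2 × 1 = 1/2.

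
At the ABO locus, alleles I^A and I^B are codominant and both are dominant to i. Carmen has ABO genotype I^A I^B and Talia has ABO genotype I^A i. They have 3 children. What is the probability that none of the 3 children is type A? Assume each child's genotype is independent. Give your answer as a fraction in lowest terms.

ABO cross I^A I^B × I^A i → 1/2 A, 1/4 B, 1/4 AB.
So P(type A) = 1/2 per child.
P(not type A) = 1/2 for one child; (1/2)^3 = 1/8.

1/8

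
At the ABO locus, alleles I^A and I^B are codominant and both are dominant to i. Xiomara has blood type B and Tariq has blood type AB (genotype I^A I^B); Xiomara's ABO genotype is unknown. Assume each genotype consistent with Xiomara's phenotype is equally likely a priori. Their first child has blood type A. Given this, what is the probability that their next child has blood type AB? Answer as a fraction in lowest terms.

Possible genotypes: Xiomara ∈ {I^B I^B, I^B i}; Tariq ∈ {I^A I^B}.
Weight each parental genotype pair by prior × P(type-A child):
  I^B i × I^A I^B: posterior weight 1; P(next child type AB) = 1/4.
Weighted sum = 1/4.

1/4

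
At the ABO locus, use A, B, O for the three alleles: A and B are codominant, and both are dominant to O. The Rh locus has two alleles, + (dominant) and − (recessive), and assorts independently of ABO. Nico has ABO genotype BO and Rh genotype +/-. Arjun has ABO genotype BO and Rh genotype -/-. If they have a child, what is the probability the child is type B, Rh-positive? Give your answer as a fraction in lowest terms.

ABO cross BO × BO → offspring phenotypes: 1/4 O, 3/4 B.
Rh cross +/- × -/- → 1/2 Rh+, 1/2 Rh-.
Independent loci: P(type B, Rh-positive) = 3/4 × 1/2 = 3/8.

3/8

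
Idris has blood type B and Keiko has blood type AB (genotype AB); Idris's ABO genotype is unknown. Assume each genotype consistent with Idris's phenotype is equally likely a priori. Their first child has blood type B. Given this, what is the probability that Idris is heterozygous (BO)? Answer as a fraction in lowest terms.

Possible genotypes: Idris ∈ {BB, BO}; Keiko ∈ {AB}.
Weight each parental genotype pair by prior × P(type-B child):
  BB × AB: posterior weight 1/2.
  BO × AB: posterior weight 1/2.
Sum the posterior weight over pairs where Idris is BO: 1/2.

1/2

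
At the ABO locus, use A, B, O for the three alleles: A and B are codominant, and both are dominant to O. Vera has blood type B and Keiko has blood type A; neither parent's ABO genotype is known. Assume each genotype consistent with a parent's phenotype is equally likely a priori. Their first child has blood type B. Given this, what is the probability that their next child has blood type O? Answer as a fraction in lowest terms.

1/12

Possible genotypes: Vera ∈ {BB, BO}; Keiko ∈ {AA, AO}.
Weight each parental genotype pair by prior × P(type-B child):
  BB × AO: posterior weight 2/3; P(next child type O) = 0.
  BO × AO: posterior weight 1/3; P(next child type O) = 1/4.
Weighted sum = 1/12.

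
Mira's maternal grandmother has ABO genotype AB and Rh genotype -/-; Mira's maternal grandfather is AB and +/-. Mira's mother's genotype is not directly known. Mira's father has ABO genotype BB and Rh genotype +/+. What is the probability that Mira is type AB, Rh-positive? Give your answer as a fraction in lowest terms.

Mira's mother's ABO genotype from AB × AB: 1/4 AA, 1/2 AB, 1/4 BB.
Crossing each possibility with the father BB and summing P(type AB): 1/4·1 + 1/2·1/2 + 1/4·0 = 1/2.
Similarly for Rh via the mother's Rh distribution: P(Rh+) = 1.
Independent loci: 1/2 × 1 = 1/2.

1/2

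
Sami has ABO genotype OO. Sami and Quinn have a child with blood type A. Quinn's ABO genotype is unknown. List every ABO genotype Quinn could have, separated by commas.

For each candidate genotype of Quinn, check whether crossing it with OO can produce every observed child phenotype.
  AA → possible child types {A} ✓
  AB → possible child types {A, B} ✓
  AO → possible child types {O, A} ✓
  BB → possible child types {B} ✗
  BO → possible child types {O, B} ✗
  OO → possible child types {O} ✗

AA, AB, AO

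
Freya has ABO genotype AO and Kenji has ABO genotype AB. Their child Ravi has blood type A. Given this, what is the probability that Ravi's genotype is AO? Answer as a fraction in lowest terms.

Cross AO × AB → 1/4 AA, 1/4 AB, 1/4 AO, 1/4 BO.
Type-A genotypes among offspring: AA (1/4), AO (1/4); total 1/2.
P(AO | type A) = (1/4) / (1/2) = 1/2.

1/2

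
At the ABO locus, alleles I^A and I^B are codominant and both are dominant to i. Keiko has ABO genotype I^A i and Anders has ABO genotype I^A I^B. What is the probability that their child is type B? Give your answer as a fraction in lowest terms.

1/4

ABO cross I^A i × I^A I^B → offspring phenotypes: 1/2 A, 1/4 B, 1/4 AB.
So P(type B) = 1/4.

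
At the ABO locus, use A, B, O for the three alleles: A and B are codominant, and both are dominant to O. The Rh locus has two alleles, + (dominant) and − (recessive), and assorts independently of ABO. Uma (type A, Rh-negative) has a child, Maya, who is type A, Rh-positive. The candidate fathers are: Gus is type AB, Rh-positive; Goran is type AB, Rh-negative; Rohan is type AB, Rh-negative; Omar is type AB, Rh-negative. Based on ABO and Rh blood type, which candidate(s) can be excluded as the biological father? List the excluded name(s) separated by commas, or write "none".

Goran, Rohan, Omar

A candidate is excluded only if no genotype consistent with his phenotype could produce a type A, Rh-positive child with a type A, Rh-negative mother.
Goran (type AB, Rh-): no genotype consistent with that phenotype can produce a type-A Rh+ child with a type-A mother.
Rohan (type AB, Rh-): no genotype consistent with that phenotype can produce a type-A Rh+ child with a type-A mother.
Omar (type AB, Rh-): no genotype consistent with that phenotype can produce a type-A Rh+ child with a type-A mother.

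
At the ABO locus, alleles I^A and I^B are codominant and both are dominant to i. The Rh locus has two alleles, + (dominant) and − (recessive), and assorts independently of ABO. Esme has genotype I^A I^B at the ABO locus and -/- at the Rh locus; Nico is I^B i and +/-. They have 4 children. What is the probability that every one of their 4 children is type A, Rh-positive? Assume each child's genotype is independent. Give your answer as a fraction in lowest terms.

1/4096

ABO cross I^A I^B × I^B i → 1/4 A, 1/2 B, 1/4 AB.
Rh cross -/- × +/- → 1/2 Rh+, 1/2 Rh-; so P(type A, Rh-positive) = 1/4 × 1/2 = 1/8 per child.
All 4 independent: (1/8)^4 = 1/4096.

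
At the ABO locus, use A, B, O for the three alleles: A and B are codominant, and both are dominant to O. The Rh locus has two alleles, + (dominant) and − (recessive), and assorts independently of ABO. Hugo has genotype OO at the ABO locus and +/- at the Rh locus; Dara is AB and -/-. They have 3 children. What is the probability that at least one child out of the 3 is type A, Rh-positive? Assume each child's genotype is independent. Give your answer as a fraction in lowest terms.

37/64

ABO cross OO × AB → 1/2 A, 1/2 B.
Rh cross +/- × -/- → 1/2 Rh+, 1/2 Rh-; so P(type A, Rh-positive) = 1/2 × 1/2 = 1/4 per child.
P(none) = (3/4)^3 = 27/64; P(at least one) = 1 − 27/64 = 37/64.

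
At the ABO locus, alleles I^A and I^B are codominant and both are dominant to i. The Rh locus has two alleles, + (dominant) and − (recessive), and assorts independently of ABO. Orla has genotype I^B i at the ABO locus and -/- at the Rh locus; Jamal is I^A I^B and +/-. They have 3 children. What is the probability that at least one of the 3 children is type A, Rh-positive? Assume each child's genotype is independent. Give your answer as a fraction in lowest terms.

ABO cross I^B i × I^A I^B → 1/4 A, 1/2 B, 1/4 AB.
Rh cross -/- × +/- → 1/2 Rh+, 1/2 Rh-; so P(type A, Rh-positive) = 1/4 × 1/2 = 1/8 per child.
P(none) = (7/8)^3 = 343/512; P(at least one) = 1 − 343/512 = 169/512.

169/512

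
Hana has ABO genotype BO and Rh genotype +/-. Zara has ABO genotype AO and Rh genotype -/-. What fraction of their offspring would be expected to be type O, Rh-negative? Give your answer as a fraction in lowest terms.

1/8

ABO cross BO × AO → offspring phenotypes: 1/4 O, 1/4 A, 1/4 B, 1/4 AB.
Rh cross +/- × -/- → 1/2 Rh+, 1/2 Rh-.
Independent loci: P(type O, Rh-negative) = 1/4 × 1/2 = 1/8.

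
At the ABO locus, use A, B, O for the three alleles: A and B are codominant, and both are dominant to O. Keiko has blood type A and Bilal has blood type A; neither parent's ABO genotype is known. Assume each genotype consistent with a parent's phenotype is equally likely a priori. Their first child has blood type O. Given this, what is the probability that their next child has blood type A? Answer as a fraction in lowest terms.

3/4

Possible genotypes: Keiko ∈ {AA, AO}; Bilal ∈ {AA, AO}.
Weight each parental genotype pair by prior × P(type-O child):
  AO × AO: posterior weight 1; P(next child type A) = 3/4.
Weighted sum = 3/4.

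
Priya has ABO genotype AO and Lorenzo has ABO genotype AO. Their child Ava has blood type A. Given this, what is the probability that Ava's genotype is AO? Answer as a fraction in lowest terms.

2/3

Cross AO × AO → 1/4 AA, 1/2 AO, 1/4 OO.
Type-A genotypes among offspring: AA (1/4), AO (1/2); total 3/4.
P(AO | type A) = (1/2) / (3/4) = 2/3.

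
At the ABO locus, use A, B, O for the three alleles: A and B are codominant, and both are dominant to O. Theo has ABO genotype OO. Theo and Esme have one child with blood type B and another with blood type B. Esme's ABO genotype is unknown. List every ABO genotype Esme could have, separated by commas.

For each candidate genotype of Esme, check whether crossing it with OO can produce every observed child phenotype.
  AA → possible child types {A} ✗
  AB → possible child types {A, B} ✓
  AO → possible child types {O, A} ✗
  BB → possible child types {B} ✓
  BO → possible child types {O, B} ✓
  OO → possible child types {O} ✗

AB, BB, BO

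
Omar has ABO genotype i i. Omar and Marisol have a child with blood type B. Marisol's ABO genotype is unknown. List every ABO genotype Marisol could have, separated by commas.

I^A I^B, I^B I^B, I^B i

For each candidate genotype of Marisol, check whether crossing it with i i can produce every observed child phenotype.
  I^A I^A → possible child types {A} ✗
  I^A I^B → possible child types {A, B} ✓
  I^A i → possible child types {O, A} ✗
  I^B I^B → possible child types {B} ✓
  I^B i → possible child types {O, B} ✓
  i i → possible child types {O} ✗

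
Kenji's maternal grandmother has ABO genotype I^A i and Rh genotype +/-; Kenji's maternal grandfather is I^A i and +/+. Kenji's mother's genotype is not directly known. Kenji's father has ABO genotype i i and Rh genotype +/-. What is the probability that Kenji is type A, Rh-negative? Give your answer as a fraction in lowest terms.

Kenji's mother's ABO genotype from I^A i × I^A i: 1/4 I^A I^A, 1/2 I^A i, 1/4 i i.
Crossing each possibility with the father i i and summing P(type A): 1/4·1 + 1/2·1/2 + 1/4·0 = 1/2.
Similarly for Rh via the mother's Rh distribution: P(Rh-) = 1/8.
Independent loci: 1/2 × 1/8 = 1/16.

1/16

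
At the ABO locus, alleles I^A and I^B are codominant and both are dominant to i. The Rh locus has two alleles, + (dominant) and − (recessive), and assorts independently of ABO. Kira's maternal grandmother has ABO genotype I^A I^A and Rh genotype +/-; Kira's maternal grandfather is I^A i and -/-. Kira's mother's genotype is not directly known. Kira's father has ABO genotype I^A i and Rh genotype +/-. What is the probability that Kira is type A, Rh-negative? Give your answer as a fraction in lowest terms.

Kira's mother's ABO genotype from I^A I^A × I^A i: 1/2 I^A I^A, 1/2 I^A i.
Crossing each possibility with the father I^A i and summing P(type A): 1/2·1 + 1/2·3/4 = 7/8.
Similarly for Rh via the mother's Rh distribution: P(Rh-) = 3/8.
Independent loci: 7/8 × 3/8 = 21/64.

21/64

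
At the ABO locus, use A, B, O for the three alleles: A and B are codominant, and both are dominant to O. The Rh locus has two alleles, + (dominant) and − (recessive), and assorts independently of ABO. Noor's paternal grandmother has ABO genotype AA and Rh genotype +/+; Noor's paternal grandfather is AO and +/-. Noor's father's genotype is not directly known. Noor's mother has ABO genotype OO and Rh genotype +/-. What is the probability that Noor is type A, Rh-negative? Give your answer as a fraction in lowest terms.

3/32

Noor's father's ABO genotype from AA × AO: 1/2 AA, 1/2 AO.
Crossing each possibility with the mother OO and summing P(type A): 1/2·1 + 1/2·1/2 = 3/4.
Similarly for Rh via the father's Rh distribution: P(Rh-) = 1/8.
Independent loci: 3/4 × 1/8 = 3/32.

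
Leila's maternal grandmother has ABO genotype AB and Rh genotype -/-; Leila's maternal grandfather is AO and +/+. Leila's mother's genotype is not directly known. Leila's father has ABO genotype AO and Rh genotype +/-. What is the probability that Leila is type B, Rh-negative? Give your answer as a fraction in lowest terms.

1/32

Leila's mother's ABO genotype from AB × AO: 1/4 AA, 1/4 AB, 1/4 AO, 1/4 BO.
Crossing each possibility with the father AO and summing P(type B): 1/4·0 + 1/4·1/4 + 1/4·0 + 1/4·1/4 = 1/8.
Similarly for Rh via the mother's Rh distribution: P(Rh-) = 1/4.
Independent loci: 1/8 × 1/4 = 1/32.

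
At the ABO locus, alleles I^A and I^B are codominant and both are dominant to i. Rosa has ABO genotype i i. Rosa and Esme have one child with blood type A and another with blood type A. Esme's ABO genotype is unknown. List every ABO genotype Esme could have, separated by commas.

For each candidate genotype of Esme, check whether crossing it with i i can produce every observed child phenotype.
  I^A I^A → possible child types {A} ✓
  I^A I^B → possible child types {A, B} ✓
  I^A i → possible child types {O, A} ✓
  I^B I^B → possible child types {B} ✗
  I^B i → possible child types {O, B} ✗
  i i → possible child types {O} ✗

I^A I^A, I^A I^B, I^A i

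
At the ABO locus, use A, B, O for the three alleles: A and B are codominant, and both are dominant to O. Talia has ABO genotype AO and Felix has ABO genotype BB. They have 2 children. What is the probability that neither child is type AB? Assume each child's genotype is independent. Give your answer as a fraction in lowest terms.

1/4

ABO cross AO × BB → 1/2 B, 1/2 AB.
So P(type AB) = 1/2 per child.
P(not type AB) = 1/2 for one child; (1/2)^2 = 1/4.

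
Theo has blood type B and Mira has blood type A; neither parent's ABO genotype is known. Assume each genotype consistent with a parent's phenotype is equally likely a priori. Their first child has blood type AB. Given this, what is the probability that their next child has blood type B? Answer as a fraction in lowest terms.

Possible genotypes: Theo ∈ {I^B I^B, I^B i}; Mira ∈ {I^A I^A, I^A i}.
Weight each parental genotype pair by prior × P(type-AB child):
  I^B I^B × I^A I^A: posterior weight 4/9; P(next child type B) = 0.
  I^B I^B × I^A i: posterior weight 2/9; P(next child type B) = 1/2.
  I^B i × I^A I^A: posterior weight 2/9; P(next child type B) = 0.
  I^B i × I^A i: posterior weight 1/9; P(next child type B) = 1/4.
Weighted sum = 5/36.

5/36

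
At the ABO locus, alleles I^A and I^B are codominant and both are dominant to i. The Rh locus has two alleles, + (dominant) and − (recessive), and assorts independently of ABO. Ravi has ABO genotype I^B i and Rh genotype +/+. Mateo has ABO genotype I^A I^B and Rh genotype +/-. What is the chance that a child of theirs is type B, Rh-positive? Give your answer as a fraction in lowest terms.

1/2

ABO cross I^B i × I^A I^B → offspring phenotypes: 1/4 A, 1/2 B, 1/4 AB.
Rh cross +/+ × +/- → 1 Rh+.
Independent loci: P(type B, Rh-positive) = 1/2 × 1 = 1/2.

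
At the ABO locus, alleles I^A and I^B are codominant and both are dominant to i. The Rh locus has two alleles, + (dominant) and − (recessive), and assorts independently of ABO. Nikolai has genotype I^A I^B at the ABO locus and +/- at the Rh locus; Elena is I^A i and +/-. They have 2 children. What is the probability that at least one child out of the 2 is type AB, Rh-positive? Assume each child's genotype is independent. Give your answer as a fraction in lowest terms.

87/256

ABO cross I^A I^B × I^A i → 1/2 A, 1/4 B, 1/4 AB.
Rh cross +/- × +/- → 3/4 Rh+, 1/4 Rh-; so P(type AB, Rh-positive) = 1/4 × 3/4 = 3/16 per child.
P(none) = (13/16)^2 = 169/256; P(at least one) = 1 − 169/256 = 87/256.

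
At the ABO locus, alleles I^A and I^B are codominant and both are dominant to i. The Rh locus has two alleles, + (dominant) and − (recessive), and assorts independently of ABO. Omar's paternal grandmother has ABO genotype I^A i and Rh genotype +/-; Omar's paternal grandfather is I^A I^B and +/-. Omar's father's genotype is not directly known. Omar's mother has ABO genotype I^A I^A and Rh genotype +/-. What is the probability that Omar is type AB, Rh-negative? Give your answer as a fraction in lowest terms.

1/16

Omar's father's ABO genotype from I^A i × I^A I^B: 1/4 I^A I^A, 1/4 I^A I^B, 1/4 I^A i, 1/4 I^B i.
Crossing each possibility with the mother I^A I^A and summing P(type AB): 1/4·0 + 1/4·1/2 + 1/4·0 + 1/4·1/2 = 1/4.
Similarly for Rh via the father's Rh distribution: P(Rh-) = 1/4.
Independent loci: 1/4 × 1/4 = 1/16.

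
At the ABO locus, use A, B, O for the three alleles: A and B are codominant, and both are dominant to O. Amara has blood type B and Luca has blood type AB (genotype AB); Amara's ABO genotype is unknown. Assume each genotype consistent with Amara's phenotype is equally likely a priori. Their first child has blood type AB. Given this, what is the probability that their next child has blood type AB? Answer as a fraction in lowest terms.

5/12

Possible genotypes: Amara ∈ {BB, BO}; Luca ∈ {AB}.
Weight each parental genotype pair by prior × P(type-AB child):
  BB × AB: posterior weight 2/3; P(next child type AB) = 1/2.
  BO × AB: posterior weight 1/3; P(next child type AB) = 1/4.
Weighted sum = 5/12.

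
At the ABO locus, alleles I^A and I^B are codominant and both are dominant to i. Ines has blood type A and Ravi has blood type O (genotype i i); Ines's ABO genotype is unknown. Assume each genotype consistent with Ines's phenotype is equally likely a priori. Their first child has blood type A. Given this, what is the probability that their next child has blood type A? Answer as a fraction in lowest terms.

5/6

Possible genotypes: Ines ∈ {I^A I^A, I^A i}; Ravi ∈ {i i}.
Weight each parental genotype pair by prior × P(type-A child):
  I^A I^A × i i: posterior weight 2/3; P(next child type A) = 1.
  I^A i × i i: posterior weight 1/3; P(next child type A) = 1/2.
Weighted sum = 5/6.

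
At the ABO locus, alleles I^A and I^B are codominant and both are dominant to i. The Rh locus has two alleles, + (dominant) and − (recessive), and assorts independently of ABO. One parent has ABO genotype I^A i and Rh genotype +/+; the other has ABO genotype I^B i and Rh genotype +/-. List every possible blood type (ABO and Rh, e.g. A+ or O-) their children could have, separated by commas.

O+, A+, B+, AB+

Gametes from I^A i × I^B i give offspring ABO genotypes I^A I^B, I^A i, I^B i, i i, i.e. phenotypes O, A, B, AB.
Rh cross +/+ × +/- → phenotypes Rh+.
Combining independently: O+, A+, B+, AB+.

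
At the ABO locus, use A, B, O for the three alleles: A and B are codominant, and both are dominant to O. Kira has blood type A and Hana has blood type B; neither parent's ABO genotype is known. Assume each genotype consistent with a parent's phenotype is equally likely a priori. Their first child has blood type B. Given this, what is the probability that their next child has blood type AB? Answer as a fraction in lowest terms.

5/12

Possible genotypes: Kira ∈ {AA, AO}; Hana ∈ {BB, BO}.
Weight each parental genotype pair by prior × P(type-B child):
  AO × BB: posterior weight 2/3; P(next child type AB) = 1/2.
  AO × BO: posterior weight 1/3; P(next child type AB) = 1/4.
Weighted sum = 5/12.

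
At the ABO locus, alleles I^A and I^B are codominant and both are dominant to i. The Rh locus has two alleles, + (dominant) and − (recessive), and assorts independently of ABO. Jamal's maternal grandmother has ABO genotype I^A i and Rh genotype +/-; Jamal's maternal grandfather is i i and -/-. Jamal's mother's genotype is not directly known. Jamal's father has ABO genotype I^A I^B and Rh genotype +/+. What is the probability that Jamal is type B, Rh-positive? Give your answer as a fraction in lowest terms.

3/8

Jamal's mother's ABO genotype from I^A i × i i: 1/2 I^A i, 1/2 i i.
Crossing each possibility with the father I^A I^B and summing P(type B): 1/2·1/4 + 1/2·1/2 = 3/8.
Similarly for Rh via the mother's Rh distribution: P(Rh+) = 1.
Independent loci: 3/8 × 1 = 3/8.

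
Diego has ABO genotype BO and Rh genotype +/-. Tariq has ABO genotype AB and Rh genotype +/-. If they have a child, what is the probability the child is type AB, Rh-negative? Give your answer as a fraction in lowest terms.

1/16

ABO cross BO × AB → offspring phenotypes: 1/4 A, 1/2 B, 1/4 AB.
Rh cross +/- × +/- → 3/4 Rh+, 1/4 Rh-.
Independent loci: P(type AB, Rh-negative) = 1/4 × 1/4 = 1/16.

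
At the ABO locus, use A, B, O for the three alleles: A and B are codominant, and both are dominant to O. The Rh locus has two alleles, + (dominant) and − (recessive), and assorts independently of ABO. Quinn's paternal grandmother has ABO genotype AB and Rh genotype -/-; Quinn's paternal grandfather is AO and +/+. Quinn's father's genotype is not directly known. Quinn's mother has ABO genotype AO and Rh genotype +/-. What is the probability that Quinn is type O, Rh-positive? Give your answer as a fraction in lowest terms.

Quinn's father's ABO genotype from AB × AO: 1/4 AA, 1/4 AB, 1/4 AO, 1/4 BO.
Crossing each possibility with the mother AO and summing P(type O): 1/4·0 + 1/4·0 + 1/4·1/4 + 1/4·1/4 = 1/8.
Similarly for Rh via the father's Rh distribution: P(Rh+) = 3/4.
Independent loci: 1/8 × 3/4 = 3/32.

3/32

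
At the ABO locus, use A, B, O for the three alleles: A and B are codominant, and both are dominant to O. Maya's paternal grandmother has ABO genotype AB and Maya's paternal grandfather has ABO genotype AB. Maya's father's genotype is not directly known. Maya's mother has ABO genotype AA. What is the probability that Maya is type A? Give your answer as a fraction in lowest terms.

Maya's father's ABO genotype from AB × AB: 1/4 AA, 1/2 AB, 1/4 BB.
Crossing each possibility with the mother AA and summing P(type A): 1/4·1 + 1/2·1/2 + 1/4·0 = 1/2.

1/2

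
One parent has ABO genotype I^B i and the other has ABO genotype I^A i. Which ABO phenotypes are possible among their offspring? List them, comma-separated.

O, A, B, AB

Gametes from I^B i × I^A i give offspring ABO genotypes I^A I^B, I^A i, I^B i, i i, i.e. phenotypes O, A, B, AB.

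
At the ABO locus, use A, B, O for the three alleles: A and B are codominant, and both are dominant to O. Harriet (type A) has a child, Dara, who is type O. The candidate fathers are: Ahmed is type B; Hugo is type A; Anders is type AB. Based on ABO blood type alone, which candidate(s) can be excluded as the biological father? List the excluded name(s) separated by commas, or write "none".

A candidate is excluded only if no genotype consistent with his phenotype could produce a type O child with a type A mother.
Anders (type AB): no genotype consistent with that phenotype can produce a type-O child with a type-A mother.

Anders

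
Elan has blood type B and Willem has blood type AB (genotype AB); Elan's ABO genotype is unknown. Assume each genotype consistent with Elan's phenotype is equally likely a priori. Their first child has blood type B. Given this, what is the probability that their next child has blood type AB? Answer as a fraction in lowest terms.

3/8

Possible genotypes: Elan ∈ {BB, BO}; Willem ∈ {AB}.
Weight each parental genotype pair by prior × P(type-B child):
  BB × AB: posterior weight 1/2; P(next child type AB) = 1/2.
  BO × AB: posterior weight 1/2; P(next child type AB) = 1/4.
Weighted sum = 3/8.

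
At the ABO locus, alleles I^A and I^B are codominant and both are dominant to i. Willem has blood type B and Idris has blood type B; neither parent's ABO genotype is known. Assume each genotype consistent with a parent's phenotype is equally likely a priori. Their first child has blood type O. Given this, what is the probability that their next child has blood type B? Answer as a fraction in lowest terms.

Possible genotypes: Willem ∈ {I^B I^B, I^B i}; Idris ∈ {I^B I^B, I^B i}.
Weight each parental genotype pair by prior × P(type-O child):
  I^B i × I^B i: posterior weight 1; P(next child type B) = 3/4.
Weighted sum = 3/4.

3/4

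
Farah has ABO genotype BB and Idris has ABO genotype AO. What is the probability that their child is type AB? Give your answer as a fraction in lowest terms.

1/2

ABO cross BB × AO → offspring phenotypes: 1/2 B, 1/2 AB.
So P(type AB) = 1/2.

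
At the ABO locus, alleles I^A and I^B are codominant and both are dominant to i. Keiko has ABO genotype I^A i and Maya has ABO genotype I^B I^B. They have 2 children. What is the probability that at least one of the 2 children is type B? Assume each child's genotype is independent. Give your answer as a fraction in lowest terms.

ABO cross I^A i × I^B I^B → 1/2 B, 1/2 AB.
So P(type B) = 1/2 per child.
P(none) = (1/2)^2 = 1/4; P(at least one) = 1 − 1/4 = 3/4.

3/4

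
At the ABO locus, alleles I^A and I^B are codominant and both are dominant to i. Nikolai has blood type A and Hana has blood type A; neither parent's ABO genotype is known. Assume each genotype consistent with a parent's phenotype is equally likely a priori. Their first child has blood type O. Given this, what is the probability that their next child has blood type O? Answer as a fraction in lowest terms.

1/4

Possible genotypes: Nikolai ∈ {I^A I^A, I^A i}; Hana ∈ {I^A I^A, I^A i}.
Weight each parental genotype pair by prior × P(type-O child):
  I^A i × I^A i: posterior weight 1; P(next child type O) = 1/4.
Weighted sum = 1/4.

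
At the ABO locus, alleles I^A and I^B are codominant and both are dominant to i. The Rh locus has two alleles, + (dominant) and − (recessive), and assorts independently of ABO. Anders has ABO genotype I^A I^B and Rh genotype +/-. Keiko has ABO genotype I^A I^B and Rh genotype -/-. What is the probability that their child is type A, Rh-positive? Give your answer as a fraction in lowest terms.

1/8

ABO cross I^A I^B × I^A I^B → offspring phenotypes: 1/4 A, 1/4 B, 1/2 AB.
Rh cross +/- × -/- → 1/2 Rh+, 1/2 Rh-.
Independent loci: P(type A, Rh-positive) = 1/4 × 1/2 = 1/8.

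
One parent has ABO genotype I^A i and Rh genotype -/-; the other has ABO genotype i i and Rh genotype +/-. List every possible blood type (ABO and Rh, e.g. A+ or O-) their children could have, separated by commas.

Gametes from I^A i × i i give offspring ABO genotypes I^A i, i i, i.e. phenotypes O, A.
Rh cross -/- × +/- → phenotypes Rh+, Rh-.
Combining independently: O+, O-, A+, A-.

O+, O-, A+, A-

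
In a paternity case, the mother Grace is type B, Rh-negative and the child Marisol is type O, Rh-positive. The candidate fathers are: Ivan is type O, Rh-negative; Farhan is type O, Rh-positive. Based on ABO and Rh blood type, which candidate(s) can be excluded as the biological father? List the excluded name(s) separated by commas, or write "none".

A candidate is excluded only if no genotype consistent with his phenotype could produce a type O, Rh-positive child with a type B, Rh-negative mother.
Ivan (type O, Rh-): no genotype consistent with that phenotype can produce a type-O Rh+ child with a type-B mother.

Ivan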